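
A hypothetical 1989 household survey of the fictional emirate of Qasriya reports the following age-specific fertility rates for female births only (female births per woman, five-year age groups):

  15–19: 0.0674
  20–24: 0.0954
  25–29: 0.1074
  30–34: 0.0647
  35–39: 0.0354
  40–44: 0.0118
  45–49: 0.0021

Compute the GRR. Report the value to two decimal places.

Sum of female ASFRs = 0.0674 + 0.0954 + 0.1074 + 0.0647 + 0.0354 + 0.0118 + 0.0021 = 0.3842
GRR = 5 × 0.3842 = 1.921

1.92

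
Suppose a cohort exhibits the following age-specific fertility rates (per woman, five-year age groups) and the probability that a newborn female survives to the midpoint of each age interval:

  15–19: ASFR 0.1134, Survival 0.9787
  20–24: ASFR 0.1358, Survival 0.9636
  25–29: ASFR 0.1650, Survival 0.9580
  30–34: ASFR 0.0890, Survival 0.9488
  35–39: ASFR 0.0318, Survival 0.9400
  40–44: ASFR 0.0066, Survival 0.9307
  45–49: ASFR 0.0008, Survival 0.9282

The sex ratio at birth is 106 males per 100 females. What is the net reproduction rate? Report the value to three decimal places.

1.265

Proportion female at birth = 100 / (100 + 106) = 0.48544.
Survival-weighted fertility by age (5·fₓ·Sₓ):
  15–19: 5 × 0.1134 × 0.9787 = 0.55492
  20–24: 5 × 0.1358 × 0.9636 = 0.65428
  25–29: 5 × 0.1650 × 0.9580 = 0.79035
  30–34: 5 × 0.0890 × 0.9488 = 0.42222
  35–39: 5 × 0.0318 × 0.9400 = 0.14946
  40–44: 5 × 0.0066 × 0.9307 = 0.03071
  45–49: 5 × 0.0008 × 0.9282 = 0.00371
Sum = 2.60565
NRR = 0.48544 × 2.60565 = 1.26489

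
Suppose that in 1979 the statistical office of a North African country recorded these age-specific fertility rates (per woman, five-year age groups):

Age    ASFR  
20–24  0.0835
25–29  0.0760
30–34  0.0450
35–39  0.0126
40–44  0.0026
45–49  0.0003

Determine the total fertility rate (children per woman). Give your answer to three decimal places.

1.100

Sum of ASFRs = 0.0835 + 0.0760 + 0.0450 + 0.0126 + 0.0026 + 0.0003 = 0.2200
TFR = 5 × 0.2200 = 1.1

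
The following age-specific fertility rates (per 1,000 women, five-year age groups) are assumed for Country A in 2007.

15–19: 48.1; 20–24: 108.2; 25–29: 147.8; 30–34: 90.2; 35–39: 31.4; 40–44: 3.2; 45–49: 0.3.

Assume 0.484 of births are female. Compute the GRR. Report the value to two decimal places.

Proportion female at birth = 0.484.
Sum of ASFRs = 48.1 + 108.2 + 147.8 + 90.2 + 31.4 + 3.2 + 0.3 = 429.2
TFR = 5 × 429.2 / 1000 = 2.146
GRR = 0.484 × 2.146 = 1.03866

1.04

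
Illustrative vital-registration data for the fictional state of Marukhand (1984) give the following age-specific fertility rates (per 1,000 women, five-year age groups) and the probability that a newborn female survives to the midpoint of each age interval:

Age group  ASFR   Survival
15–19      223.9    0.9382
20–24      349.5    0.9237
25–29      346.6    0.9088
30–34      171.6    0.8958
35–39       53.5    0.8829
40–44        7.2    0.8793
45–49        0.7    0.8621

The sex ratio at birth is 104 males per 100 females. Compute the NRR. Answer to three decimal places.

2.588

Proportion female at birth = 100 / (100 + 104) = 0.49020.
Weighting each age-specific rate by interval width and survival:
  15–19: 5 × 223.9/1000 × 0.9382 = 1.05031
  20–24: 5 × 349.5/1000 × 0.9237 = 1.61417
  25–29: 5 × 346.6/1000 × 0.9088 = 1.57495
  30–34: 5 × 171.6/1000 × 0.8958 = 0.76860
  35–39: 5 × 53.5/1000 × 0.8829 = 0.23618
  40–44: 5 × 7.2/1000 × 0.8793 = 0.03165
  45–49: 5 × 0.7/1000 × 0.8621 = 0.00302
Sum = 5.27888
NRR = 0.49020 × 5.27888 = 2.58771
An NRR exceeding 1 indicates intrinsic growth under these rates.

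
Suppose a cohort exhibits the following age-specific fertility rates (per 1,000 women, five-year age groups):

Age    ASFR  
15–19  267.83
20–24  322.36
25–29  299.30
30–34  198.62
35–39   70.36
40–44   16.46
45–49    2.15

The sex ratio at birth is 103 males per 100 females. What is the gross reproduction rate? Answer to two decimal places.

Proportion female at birth = 100 / (100 + 103) = 0.49261.
Sum of ASFRs = 267.83 + 322.36 + 299.30 + 198.62 + 70.36 + 16.46 + 2.15 = 1177.08
TFR = 5 × 1177.08 / 1000 = 5.8854
GRR = 0.49261 × 5.8854 = 2.89921

2.90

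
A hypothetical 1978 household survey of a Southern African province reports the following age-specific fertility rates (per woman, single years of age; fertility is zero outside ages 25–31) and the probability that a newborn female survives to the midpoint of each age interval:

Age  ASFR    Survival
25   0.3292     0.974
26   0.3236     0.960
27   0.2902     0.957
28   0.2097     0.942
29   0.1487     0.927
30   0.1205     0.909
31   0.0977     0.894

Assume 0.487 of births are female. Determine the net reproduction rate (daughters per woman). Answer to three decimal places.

Proportion female at birth = 0.487.
Survival-weighted fertility by age (1·fₓ·Sₓ):
  25: 1 × 0.3292 × 0.974 = 0.32064
  26: 1 × 0.3236 × 0.960 = 0.31066
  27: 1 × 0.2902 × 0.957 = 0.27772
  28: 1 × 0.2097 × 0.942 = 0.19754
  29: 1 × 0.1487 × 0.927 = 0.13784
  30: 1 × 0.1205 × 0.909 = 0.10953
  31: 1 × 0.0977 × 0.894 = 0.08734
Sum = 1.44127
NRR = 0.487 × 1.44127 = 0.70190

0.702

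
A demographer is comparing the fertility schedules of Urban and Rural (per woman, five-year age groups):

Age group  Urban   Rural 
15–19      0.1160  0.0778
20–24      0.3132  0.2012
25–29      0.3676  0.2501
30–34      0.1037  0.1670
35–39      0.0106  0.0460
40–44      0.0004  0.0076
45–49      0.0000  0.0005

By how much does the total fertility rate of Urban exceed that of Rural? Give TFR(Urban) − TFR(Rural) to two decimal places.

0.81

Urban:
  Sum of ASFRs = 0.1160 + 0.3132 + 0.3676 + 0.1037 + 0.0106 + 0.0004 + 0.0000 = 0.9115
  TFR = 5 × 0.9115 = 4.5575
Rural:
  Sum of ASFRs = 0.0778 + 0.2012 + 0.2501 + 0.1670 + 0.0460 + 0.0076 + 0.0005 = 0.7502
  TFR = 5 × 0.7502 = 3.751
Difference = 4.5575 − 3.751 = 0.8065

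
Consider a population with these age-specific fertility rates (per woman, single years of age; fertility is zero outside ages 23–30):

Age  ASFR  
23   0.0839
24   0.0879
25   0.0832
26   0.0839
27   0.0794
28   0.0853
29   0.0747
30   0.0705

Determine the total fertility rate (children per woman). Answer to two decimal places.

0.65

Sum of ASFRs = 0.0839 + 0.0879 + 0.0832 + 0.0839 + 0.0794 + 0.0853 + 0.0747 + 0.0705 = 0.6488
TFR = 0.6488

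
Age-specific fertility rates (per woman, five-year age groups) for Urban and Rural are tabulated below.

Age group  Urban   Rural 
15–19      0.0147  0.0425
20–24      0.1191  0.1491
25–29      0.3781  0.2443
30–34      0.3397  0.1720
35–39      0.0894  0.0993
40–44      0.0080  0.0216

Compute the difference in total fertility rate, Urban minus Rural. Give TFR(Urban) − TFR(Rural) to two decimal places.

1.10

Urban:
  Sum of ASFRs = 0.0147 + 0.1191 + 0.3781 + 0.3397 + 0.0894 + 0.0080 = 0.9490
  TFR = 5 × 0.9490 = 4.745
Rural:
  Sum of ASFRs = 0.0425 + 0.1491 + 0.2443 + 0.1720 + 0.0993 + 0.0216 = 0.7288
  TFR = 5 × 0.7288 = 3.644
Difference = 4.745 − 3.644 = 1.101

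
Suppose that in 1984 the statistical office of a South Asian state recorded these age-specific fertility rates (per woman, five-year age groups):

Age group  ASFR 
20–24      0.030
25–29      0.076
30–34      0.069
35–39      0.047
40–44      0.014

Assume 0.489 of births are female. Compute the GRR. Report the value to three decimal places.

0.577

Proportion female at birth = 0.489.
Sum of ASFRs = 0.030 + 0.076 + 0.069 + 0.047 + 0.014 = 0.236
TFR = 5 × 0.236 = 1.18
GRR = 0.489 × 1.18 = 0.57702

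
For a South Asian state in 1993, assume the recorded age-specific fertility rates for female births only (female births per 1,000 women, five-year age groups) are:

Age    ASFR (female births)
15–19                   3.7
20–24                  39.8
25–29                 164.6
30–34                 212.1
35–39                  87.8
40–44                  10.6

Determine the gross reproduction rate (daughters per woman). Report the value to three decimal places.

Sum of female ASFRs = 3.7 + 39.8 + 164.6 + 212.1 + 87.8 + 10.6 = 518.6
GRR = 5 × 518.6 / 1000 = 2.593

2.593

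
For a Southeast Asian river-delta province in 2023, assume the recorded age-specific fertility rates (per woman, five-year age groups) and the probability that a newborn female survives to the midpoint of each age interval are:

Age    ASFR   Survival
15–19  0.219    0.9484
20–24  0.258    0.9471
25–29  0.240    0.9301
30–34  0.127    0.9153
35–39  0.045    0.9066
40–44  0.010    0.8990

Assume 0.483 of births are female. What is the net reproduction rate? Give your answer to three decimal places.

Proportion female at birth = 0.483.
Per-age-group product (5 × ASFR × survival probability):
  15–19: 5 × 0.219 × 0.9484 = 1.03850
  20–24: 5 × 0.258 × 0.9471 = 1.22176
  25–29: 5 × 0.240 × 0.9301 = 1.11612
  30–34: 5 × 0.127 × 0.9153 = 0.58122
  35–39: 5 × 0.045 × 0.9066 = 0.20399
  40–44: 5 × 0.010 × 0.8990 = 0.04495
Sum = 4.20654
NRR = 0.483 × 4.20654 = 2.03176
With NRR above 1 the population is above replacement fertility.

2.032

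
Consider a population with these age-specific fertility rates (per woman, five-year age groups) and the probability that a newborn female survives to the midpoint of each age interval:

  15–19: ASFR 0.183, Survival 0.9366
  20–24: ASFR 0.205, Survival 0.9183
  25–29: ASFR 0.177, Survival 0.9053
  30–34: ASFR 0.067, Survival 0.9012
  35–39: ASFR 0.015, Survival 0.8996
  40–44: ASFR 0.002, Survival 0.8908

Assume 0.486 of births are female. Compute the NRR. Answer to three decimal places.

Proportion female at birth = 0.486.
Per-age-group product (5 × ASFR × survival probability):
  15–19: 5 × 0.183 × 0.9366 = 0.85699
  20–24: 5 × 0.205 × 0.9183 = 0.94126
  25–29: 5 × 0.177 × 0.9053 = 0.80119
  30–34: 5 × 0.067 × 0.9012 = 0.30190
  35–39: 5 × 0.015 × 0.8996 = 0.06747
  40–44: 5 × 0.002 × 0.8908 = 0.00891
Sum = 2.97772
NRR = 0.486 × 2.97772 = 1.44717
With NRR above 1 the population is above replacement fertility.

1.447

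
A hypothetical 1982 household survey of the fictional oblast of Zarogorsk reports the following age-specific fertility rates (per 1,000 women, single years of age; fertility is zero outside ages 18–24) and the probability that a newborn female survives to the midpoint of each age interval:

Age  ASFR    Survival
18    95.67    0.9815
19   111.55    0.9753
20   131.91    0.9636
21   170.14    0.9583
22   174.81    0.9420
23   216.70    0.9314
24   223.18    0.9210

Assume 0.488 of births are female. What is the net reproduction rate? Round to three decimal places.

0.520

Proportion female at birth = 0.488.
Each age group contributes 1 × ASFR × survival:
  18: 1 × 95.67/1000 × 0.9815 = 0.09390
  19: 1 × 111.55/1000 × 0.9753 = 0.10879
  20: 1 × 131.91/1000 × 0.9636 = 0.12711
  21: 1 × 170.14/1000 × 0.9583 = 0.16305
  22: 1 × 174.81/1000 × 0.9420 = 0.16467
  23: 1 × 216.70/1000 × 0.9314 = 0.20183
  24: 1 × 223.18/1000 × 0.9210 = 0.20555
Sum = 1.06490
NRR = 0.488 × 1.06490 = 0.51967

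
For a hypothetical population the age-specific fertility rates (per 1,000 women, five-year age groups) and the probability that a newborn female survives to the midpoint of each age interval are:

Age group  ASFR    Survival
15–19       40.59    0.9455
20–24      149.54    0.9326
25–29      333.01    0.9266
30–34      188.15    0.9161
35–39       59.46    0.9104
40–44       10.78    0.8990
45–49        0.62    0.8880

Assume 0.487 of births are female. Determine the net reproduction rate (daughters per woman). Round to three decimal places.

Proportion female at birth = 0.487.
Weighting each age-specific rate by interval width and survival:
  15–19: 5 × 40.59/1000 × 0.9455 = 0.19189
  20–24: 5 × 149.54/1000 × 0.9326 = 0.69731
  25–29: 5 × 333.01/1000 × 0.9266 = 1.54284
  30–34: 5 × 188.15/1000 × 0.9161 = 0.86182
  35–39: 5 × 59.46/1000 × 0.9104 = 0.27066
  40–44: 5 × 10.78/1000 × 0.8990 = 0.04846
  45–49: 5 × 0.62/1000 × 0.8880 = 0.00275
Sum = 3.61573
NRR = 0.487 × 3.61573 = 1.76086

1.761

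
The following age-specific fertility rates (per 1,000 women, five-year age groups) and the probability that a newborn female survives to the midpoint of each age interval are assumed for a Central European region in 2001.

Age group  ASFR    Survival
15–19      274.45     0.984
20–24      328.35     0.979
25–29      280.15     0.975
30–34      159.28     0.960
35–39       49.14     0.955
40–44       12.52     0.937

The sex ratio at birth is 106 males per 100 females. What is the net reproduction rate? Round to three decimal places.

2.612

Proportion female at birth = 100 / (100 + 106) = 0.48544.
Each age group contributes 5 × ASFR × survival:
  15–19: 5 × 274.45/1000 × 0.984 = 1.35029
  20–24: 5 × 328.35/1000 × 0.979 = 1.60727
  25–29: 5 × 280.15/1000 × 0.975 = 1.36573
  30–34: 5 × 159.28/1000 × 0.960 = 0.76454
  35–39: 5 × 49.14/1000 × 0.955 = 0.23464
  40–44: 5 × 12.52/1000 × 0.937 = 0.05866
Sum = 5.38113
NRR = 0.48544 × 5.38113 = 2.61222
An NRR exceeding 1 indicates intrinsic growth under these rates.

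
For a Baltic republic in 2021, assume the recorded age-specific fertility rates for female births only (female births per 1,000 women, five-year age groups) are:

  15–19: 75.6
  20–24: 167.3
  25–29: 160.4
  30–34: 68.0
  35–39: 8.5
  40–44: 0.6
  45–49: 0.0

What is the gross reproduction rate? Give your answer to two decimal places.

2.40

Sum of female ASFRs = 75.6 + 167.3 + 160.4 + 68.0 + 8.5 + 0.6 + 0.0 = 480.4
GRR = 5 × 480.4 / 1000 = 2.402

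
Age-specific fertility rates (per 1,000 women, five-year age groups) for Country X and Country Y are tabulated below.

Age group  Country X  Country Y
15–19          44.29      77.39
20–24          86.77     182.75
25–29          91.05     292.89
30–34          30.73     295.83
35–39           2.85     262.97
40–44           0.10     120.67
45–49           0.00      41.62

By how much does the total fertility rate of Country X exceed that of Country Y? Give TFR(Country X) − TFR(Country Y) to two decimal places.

-5.09

Country X:
  Sum of ASFRs = 44.29 + 86.77 + 91.05 + 30.73 + 2.85 + 0.10 + 0.00 = 255.79
  TFR = 5 × 255.79 / 1000 = 1.27895
Country Y:
  Sum of ASFRs = 77.39 + 182.75 + 292.89 + 295.83 + 262.97 + 120.67 + 41.62 = 1274.12
  TFR = 5 × 1274.12 / 1000 = 6.3706
Difference = 1.27895 − 6.3706 = -5.09165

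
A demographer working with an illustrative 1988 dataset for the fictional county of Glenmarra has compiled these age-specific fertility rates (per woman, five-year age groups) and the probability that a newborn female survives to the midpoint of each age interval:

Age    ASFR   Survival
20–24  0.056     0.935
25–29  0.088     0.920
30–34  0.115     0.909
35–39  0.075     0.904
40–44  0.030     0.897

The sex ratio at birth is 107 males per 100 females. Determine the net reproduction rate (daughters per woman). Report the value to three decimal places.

0.803

Proportion female at birth = 100 / (100 + 107) = 0.48309.
Survival-weighted fertility by age (5·fₓ·Sₓ):
  20–24: 5 × 0.056 × 0.935 = 0.26180
  25–29: 5 × 0.088 × 0.920 = 0.40480
  30–34: 5 × 0.115 × 0.909 = 0.52268
  35–39: 5 × 0.075 × 0.904 = 0.33900
  40–44: 5 × 0.030 × 0.897 = 0.13455
Sum = 1.66283
NRR = 0.48309 × 1.66283 = 0.80330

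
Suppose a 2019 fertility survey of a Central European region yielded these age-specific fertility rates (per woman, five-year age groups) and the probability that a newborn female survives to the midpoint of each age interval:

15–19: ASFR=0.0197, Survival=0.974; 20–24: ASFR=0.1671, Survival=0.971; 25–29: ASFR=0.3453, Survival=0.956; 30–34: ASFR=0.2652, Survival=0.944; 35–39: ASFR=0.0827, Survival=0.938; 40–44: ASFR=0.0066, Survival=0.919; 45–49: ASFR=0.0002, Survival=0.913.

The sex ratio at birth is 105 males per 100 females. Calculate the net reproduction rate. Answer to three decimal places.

Proportion female at birth = 100 / (100 + 105) = 0.48780.
Each age group contributes 5 × ASFR × survival:
  15–19: 5 × 0.0197 × 0.974 = 0.09594
  20–24: 5 × 0.1671 × 0.971 = 0.81127
  25–29: 5 × 0.3453 × 0.956 = 1.65053
  30–34: 5 × 0.2652 × 0.944 = 1.25174
  35–39: 5 × 0.0827 × 0.938 = 0.38786
  40–44: 5 × 0.0066 × 0.919 = 0.03033
  45–49: 5 × 0.0002 × 0.913 = 0.00091
Sum = 4.22858
NRR = 0.48780 × 4.22858 = 2.06270

2.063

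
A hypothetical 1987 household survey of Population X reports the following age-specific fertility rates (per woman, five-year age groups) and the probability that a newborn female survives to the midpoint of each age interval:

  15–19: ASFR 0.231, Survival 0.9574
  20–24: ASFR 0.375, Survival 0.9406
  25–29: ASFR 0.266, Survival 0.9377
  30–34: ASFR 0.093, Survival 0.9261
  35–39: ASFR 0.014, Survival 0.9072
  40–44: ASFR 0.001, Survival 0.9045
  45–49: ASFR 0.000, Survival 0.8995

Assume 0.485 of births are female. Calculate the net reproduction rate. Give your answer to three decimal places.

Proportion female at birth = 0.485.
Survival-weighted fertility by age (5·fₓ·Sₓ):
  15–19: 5 × 0.231 × 0.9574 = 1.10580
  20–24: 5 × 0.375 × 0.9406 = 1.76363
  25–29: 5 × 0.266 × 0.9377 = 1.24714
  30–34: 5 × 0.093 × 0.9261 = 0.43064
  35–39: 5 × 0.014 × 0.9072 = 0.06350
  40–44: 5 × 0.001 × 0.9045 = 0.00452
  45–49: 5 × 0.000 × 0.8995 = 0.00000
Sum = 4.61523
NRR = 0.485 × 4.61523 = 2.23839

2.238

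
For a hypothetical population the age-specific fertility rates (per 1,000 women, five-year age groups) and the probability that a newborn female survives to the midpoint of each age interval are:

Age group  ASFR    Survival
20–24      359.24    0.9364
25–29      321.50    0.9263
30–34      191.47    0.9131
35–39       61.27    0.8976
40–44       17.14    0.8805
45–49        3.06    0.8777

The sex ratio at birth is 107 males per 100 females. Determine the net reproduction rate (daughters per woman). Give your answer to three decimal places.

Proportion female at birth = 100 / (100 + 107) = 0.48309.
Each age group contributes 5 × ASFR × survival:
  20–24: 5 × 359.24/1000 × 0.9364 = 1.68196
  25–29: 5 × 321.50/1000 × 0.9263 = 1.48903
  30–34: 5 × 191.47/1000 × 0.9131 = 0.87416
  35–39: 5 × 61.27/1000 × 0.8976 = 0.27498
  40–44: 5 × 17.14/1000 × 0.8805 = 0.07546
  45–49: 5 × 3.06/1000 × 0.8777 = 0.01343
Sum = 4.40902
NRR = 0.48309 × 4.40902 = 2.12995
An NRR exceeding 1 indicates intrinsic growth under these rates.

2.130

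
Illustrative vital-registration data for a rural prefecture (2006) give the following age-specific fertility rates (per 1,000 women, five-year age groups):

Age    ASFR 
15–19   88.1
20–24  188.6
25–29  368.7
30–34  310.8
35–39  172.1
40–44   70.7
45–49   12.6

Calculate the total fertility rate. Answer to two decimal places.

Sum of ASFRs = 88.1 + 188.6 + 368.7 + 310.8 + 172.1 + 70.7 + 12.6 = 1211.6
TFR = 5 × 1211.6 / 1000 = 6.058

6.06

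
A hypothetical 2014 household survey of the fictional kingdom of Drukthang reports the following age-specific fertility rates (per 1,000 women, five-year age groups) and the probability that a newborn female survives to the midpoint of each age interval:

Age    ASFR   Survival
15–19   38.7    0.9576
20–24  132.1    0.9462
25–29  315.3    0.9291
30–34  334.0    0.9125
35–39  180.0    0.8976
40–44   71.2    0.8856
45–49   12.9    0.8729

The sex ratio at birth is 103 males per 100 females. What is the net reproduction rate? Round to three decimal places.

Proportion female at birth = 100 / (100 + 103) = 0.49261.
Weighting each age-specific rate by interval width and survival:
  15–19: 5 × 38.7/1000 × 0.9576 = 0.18530
  20–24: 5 × 132.1/1000 × 0.9462 = 0.62497
  25–29: 5 × 315.3/1000 × 0.9291 = 1.46473
  30–34: 5 × 334.0/1000 × 0.9125 = 1.52388
  35–39: 5 × 180.0/1000 × 0.8976 = 0.80784
  40–44: 5 × 71.2/1000 × 0.8856 = 0.31527
  45–49: 5 × 12.9/1000 × 0.8729 = 0.05630
Sum = 4.97829
NRR = 0.49261 × 4.97829 = 2.45236

2.452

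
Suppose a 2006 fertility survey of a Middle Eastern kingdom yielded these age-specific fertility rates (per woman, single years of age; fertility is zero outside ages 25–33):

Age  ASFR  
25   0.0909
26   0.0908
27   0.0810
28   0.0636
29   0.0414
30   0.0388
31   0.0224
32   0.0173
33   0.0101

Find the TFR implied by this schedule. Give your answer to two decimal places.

Sum of ASFRs = 0.0909 + 0.0908 + 0.0810 + 0.0636 + 0.0414 + 0.0388 + 0.0224 + 0.0173 + 0.0101 = 0.4563
TFR = 0.4563

0.46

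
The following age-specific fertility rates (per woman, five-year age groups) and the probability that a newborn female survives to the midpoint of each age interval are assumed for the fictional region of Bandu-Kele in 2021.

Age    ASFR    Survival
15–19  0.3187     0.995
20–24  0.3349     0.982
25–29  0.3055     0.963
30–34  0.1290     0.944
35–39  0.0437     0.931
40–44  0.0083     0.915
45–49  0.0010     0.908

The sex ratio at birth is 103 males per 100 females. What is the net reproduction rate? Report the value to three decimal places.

2.737

Proportion female at birth = 100 / (100 + 103) = 0.49261.
Survival-weighted fertility by age (5·fₓ·Sₓ):
  15–19: 5 × 0.3187 × 0.995 = 1.58553
  20–24: 5 × 0.3349 × 0.982 = 1.64436
  25–29: 5 × 0.3055 × 0.963 = 1.47098
  30–34: 5 × 0.1290 × 0.944 = 0.60888
  35–39: 5 × 0.0437 × 0.931 = 0.20342
  40–44: 5 × 0.0083 × 0.915 = 0.03797
  45–49: 5 × 0.0010 × 0.908 = 0.00454
Sum = 5.55568
NRR = 0.49261 × 5.55568 = 2.73678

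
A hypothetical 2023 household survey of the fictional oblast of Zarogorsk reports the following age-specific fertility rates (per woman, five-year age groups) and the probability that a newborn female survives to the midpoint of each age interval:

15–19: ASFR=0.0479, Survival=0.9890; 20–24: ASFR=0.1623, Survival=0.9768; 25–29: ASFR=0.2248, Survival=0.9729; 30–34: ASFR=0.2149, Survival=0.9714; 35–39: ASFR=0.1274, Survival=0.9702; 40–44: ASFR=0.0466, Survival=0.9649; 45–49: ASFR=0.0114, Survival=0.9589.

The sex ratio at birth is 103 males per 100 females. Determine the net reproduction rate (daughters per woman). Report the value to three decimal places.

2.002

Proportion female at birth = 100 / (100 + 103) = 0.49261.
Weighting each age-specific rate by interval width and survival:
  15–19: 5 × 0.0479 × 0.9890 = 0.23687
  20–24: 5 × 0.1623 × 0.9768 = 0.79267
  25–29: 5 × 0.2248 × 0.9729 = 1.09354
  30–34: 5 × 0.2149 × 0.9714 = 1.04377
  35–39: 5 × 0.1274 × 0.9702 = 0.61802
  40–44: 5 × 0.0466 × 0.9649 = 0.22482
  45–49: 5 × 0.0114 × 0.9589 = 0.05466
Sum = 4.06435
NRR = 0.49261 × 4.06435 = 2.00214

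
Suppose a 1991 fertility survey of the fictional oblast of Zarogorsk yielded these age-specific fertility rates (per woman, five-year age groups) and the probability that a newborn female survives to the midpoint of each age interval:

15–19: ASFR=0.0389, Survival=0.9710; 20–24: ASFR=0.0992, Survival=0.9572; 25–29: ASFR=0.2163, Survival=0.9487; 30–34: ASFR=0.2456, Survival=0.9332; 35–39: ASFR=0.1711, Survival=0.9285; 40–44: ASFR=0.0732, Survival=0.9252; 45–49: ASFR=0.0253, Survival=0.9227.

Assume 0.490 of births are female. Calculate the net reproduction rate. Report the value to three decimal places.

2.002

Proportion female at birth = 0.490.
Survival-weighted fertility by age (5·fₓ·Sₓ):
  15–19: 5 × 0.0389 × 0.9710 = 0.18886
  20–24: 5 × 0.0992 × 0.9572 = 0.47477
  25–29: 5 × 0.2163 × 0.9487 = 1.02602
  30–34: 5 × 0.2456 × 0.9332 = 1.14597
  35–39: 5 × 0.1711 × 0.9285 = 0.79433
  40–44: 5 × 0.0732 × 0.9252 = 0.33862
  45–49: 5 × 0.0253 × 0.9227 = 0.11672
Sum = 4.08529
NRR = 0.490 × 4.08529 = 2.00179
An NRR exceeding 1 indicates intrinsic growth under these rates.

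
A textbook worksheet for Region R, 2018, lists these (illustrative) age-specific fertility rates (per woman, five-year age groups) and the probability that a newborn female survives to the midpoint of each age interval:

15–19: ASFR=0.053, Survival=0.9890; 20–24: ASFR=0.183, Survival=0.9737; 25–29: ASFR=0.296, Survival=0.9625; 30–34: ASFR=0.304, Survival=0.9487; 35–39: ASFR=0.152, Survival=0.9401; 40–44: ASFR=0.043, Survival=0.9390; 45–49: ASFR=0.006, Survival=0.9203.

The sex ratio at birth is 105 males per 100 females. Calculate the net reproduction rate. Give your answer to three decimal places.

Proportion female at birth = 100 / (100 + 105) = 0.48780.
Weighting each age-specific rate by interval width and survival:
  15–19: 5 × 0.053 × 0.9890 = 0.26209
  20–24: 5 × 0.183 × 0.9737 = 0.89094
  25–29: 5 × 0.296 × 0.9625 = 1.42450
  30–34: 5 × 0.304 × 0.9487 = 1.44202
  35–39: 5 × 0.152 × 0.9401 = 0.71448
  40–44: 5 × 0.043 × 0.9390 = 0.20189
  45–49: 5 × 0.006 × 0.9203 = 0.02761
Sum = 4.96353
NRR = 0.48780 × 4.96353 = 2.42121

2.421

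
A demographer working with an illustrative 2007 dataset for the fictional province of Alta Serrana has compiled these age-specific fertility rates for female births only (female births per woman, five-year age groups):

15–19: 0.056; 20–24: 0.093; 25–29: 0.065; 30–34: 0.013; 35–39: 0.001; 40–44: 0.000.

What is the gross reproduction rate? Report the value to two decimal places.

1.14

Sum of female ASFRs = 0.056 + 0.093 + 0.065 + 0.013 + 0.001 + 0.000 = 0.228
GRR = 5 × 0.228 = 1.14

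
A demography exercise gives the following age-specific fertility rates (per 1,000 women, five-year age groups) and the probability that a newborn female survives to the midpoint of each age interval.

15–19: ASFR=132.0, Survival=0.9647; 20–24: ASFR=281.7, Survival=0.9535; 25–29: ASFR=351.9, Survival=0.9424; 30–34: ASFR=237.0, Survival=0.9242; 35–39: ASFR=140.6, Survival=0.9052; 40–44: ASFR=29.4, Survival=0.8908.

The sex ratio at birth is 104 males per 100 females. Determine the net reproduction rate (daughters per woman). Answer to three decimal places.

2.696

Proportion female at birth = 100 / (100 + 104) = 0.49020.
Each age group contributes 5 × ASFR × survival:
  15–19: 5 × 132.0/1000 × 0.9647 = 0.63670
  20–24: 5 × 281.7/1000 × 0.9535 = 1.34300
  25–29: 5 × 351.9/1000 × 0.9424 = 1.65815
  30–34: 5 × 237.0/1000 × 0.9242 = 1.09518
  35–39: 5 × 140.6/1000 × 0.9052 = 0.63636
  40–44: 5 × 29.4/1000 × 0.8908 = 0.13095
Sum = 5.50034
NRR = 0.49020 × 5.50034 = 2.69627
An NRR exceeding 1 indicates intrinsic growth under these rates.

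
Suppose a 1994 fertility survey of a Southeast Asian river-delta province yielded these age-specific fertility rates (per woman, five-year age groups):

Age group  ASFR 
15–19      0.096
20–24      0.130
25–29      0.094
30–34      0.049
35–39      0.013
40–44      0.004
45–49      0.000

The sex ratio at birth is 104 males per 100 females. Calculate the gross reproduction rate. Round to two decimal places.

0.95

Proportion female at birth = 100 / (100 + 104) = 0.49020.
Sum of ASFRs = 0.096 + 0.130 + 0.094 + 0.049 + 0.013 + 0.004 + 0.000 = 0.386
TFR = 5 × 0.386 = 1.93
GRR = 0.49020 × 1.93 = 0.94609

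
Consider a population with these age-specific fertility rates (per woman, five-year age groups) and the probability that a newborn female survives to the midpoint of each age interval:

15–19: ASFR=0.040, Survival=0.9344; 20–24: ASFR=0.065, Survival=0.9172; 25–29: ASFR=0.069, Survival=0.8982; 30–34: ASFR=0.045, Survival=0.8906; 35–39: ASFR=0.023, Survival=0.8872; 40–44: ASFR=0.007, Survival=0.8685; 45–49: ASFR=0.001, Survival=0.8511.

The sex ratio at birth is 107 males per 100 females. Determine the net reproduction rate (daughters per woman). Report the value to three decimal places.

0.547

Proportion female at birth = 100 / (100 + 107) = 0.48309.
Survival-weighted fertility by age (5·fₓ·Sₓ):
  15–19: 5 × 0.040 × 0.9344 = 0.18688
  20–24: 5 × 0.065 × 0.9172 = 0.29809
  25–29: 5 × 0.069 × 0.8982 = 0.30988
  30–34: 5 × 0.045 × 0.8906 = 0.20039
  35–39: 5 × 0.023 × 0.8872 = 0.10203
  40–44: 5 × 0.007 × 0.8685 = 0.03040
  45–49: 5 × 0.001 × 0.8511 = 0.00426
Sum = 1.13193
NRR = 0.48309 × 1.13193 = 0.54682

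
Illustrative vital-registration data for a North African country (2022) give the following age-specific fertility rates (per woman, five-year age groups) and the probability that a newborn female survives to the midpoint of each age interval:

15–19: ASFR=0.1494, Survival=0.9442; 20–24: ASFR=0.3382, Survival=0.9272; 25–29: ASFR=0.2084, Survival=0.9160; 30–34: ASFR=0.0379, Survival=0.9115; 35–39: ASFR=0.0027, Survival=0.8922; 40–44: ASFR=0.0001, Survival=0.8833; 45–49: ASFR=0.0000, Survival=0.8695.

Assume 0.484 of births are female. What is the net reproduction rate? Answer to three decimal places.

Proportion female at birth = 0.484.
Each age group contributes 5 × ASFR × survival:
  15–19: 5 × 0.1494 × 0.9442 = 0.70532
  20–24: 5 × 0.3382 × 0.9272 = 1.56790
  25–29: 5 × 0.2084 × 0.9160 = 0.95447
  30–34: 5 × 0.0379 × 0.9115 = 0.17273
  35–39: 5 × 0.0027 × 0.8922 = 0.01204
  40–44: 5 × 0.0001 × 0.8833 = 0.00044
  45–49: 5 × 0.0000 × 0.8695 = 0.00000
Sum = 3.41290
NRR = 0.484 × 3.41290 = 1.65184
An NRR exceeding 1 indicates intrinsic growth under these rates.

1.652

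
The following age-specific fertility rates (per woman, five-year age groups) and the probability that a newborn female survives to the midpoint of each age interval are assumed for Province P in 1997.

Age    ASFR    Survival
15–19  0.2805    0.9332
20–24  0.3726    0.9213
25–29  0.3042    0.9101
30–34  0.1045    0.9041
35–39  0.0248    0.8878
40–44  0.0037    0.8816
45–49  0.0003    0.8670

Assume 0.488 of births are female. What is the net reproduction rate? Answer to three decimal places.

Proportion female at birth = 0.488.
Per-age-group product (5 × ASFR × survival probability):
  15–19: 5 × 0.2805 × 0.9332 = 1.30881
  20–24: 5 × 0.3726 × 0.9213 = 1.71638
  25–29: 5 × 0.3042 × 0.9101 = 1.38426
  30–34: 5 × 0.1045 × 0.9041 = 0.47239
  35–39: 5 × 0.0248 × 0.8878 = 0.11009
  40–44: 5 × 0.0037 × 0.8816 = 0.01631
  45–49: 5 × 0.0003 × 0.8670 = 0.00130
Sum = 5.00954
NRR = 0.488 × 5.00954 = 2.44466
NRR > 1, so each generation more than replaces itself.

2.445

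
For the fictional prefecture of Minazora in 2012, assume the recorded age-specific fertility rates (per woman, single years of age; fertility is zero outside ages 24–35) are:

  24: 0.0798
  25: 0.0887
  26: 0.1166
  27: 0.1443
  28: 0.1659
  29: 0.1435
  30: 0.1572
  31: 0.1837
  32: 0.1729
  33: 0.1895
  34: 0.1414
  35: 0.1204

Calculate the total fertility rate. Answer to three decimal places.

1.704

Sum of ASFRs = 0.0798 + 0.0887 + 0.1166 + 0.1443 + 0.1659 + 0.1435 + 0.1572 + 0.1837 + 0.1729 + 0.1895 + 0.1414 + 0.1204 = 1.7039
TFR = 1.7039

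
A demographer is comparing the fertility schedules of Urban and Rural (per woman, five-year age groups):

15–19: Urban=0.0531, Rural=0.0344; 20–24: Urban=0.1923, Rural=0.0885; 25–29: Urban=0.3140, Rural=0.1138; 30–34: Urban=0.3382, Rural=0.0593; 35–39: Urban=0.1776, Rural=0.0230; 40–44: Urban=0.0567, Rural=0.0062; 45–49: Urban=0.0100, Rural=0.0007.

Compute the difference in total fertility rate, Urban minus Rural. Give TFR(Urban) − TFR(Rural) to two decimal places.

Urban:
  Sum of ASFRs = 0.0531 + 0.1923 + 0.3140 + 0.3382 + 0.1776 + 0.0567 + 0.0100 = 1.1419
  TFR = 5 × 1.1419 = 5.7095
Rural:
  Sum of ASFRs = 0.0344 + 0.0885 + 0.1138 + 0.0593 + 0.0230 + 0.0062 + 0.0007 = 0.3259
  TFR = 5 × 0.3259 = 1.6295
Difference = 5.7095 − 1.6295 = 4.08

4.08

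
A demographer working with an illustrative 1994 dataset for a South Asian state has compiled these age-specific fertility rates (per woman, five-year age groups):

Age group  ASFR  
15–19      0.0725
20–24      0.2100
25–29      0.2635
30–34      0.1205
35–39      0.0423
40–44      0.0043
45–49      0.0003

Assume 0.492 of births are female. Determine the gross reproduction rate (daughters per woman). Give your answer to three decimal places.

1.755

Proportion female at birth = 0.492.
Sum of ASFRs = 0.0725 + 0.2100 + 0.2635 + 0.1205 + 0.0423 + 0.0043 + 0.0003 = 0.7134
TFR = 5 × 0.7134 = 3.567
GRR = 0.492 × 3.567 = 1.75496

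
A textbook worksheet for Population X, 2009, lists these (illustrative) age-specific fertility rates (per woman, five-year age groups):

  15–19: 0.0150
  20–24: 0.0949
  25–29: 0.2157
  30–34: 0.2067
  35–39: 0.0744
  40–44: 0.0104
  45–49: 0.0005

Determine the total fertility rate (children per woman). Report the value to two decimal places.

3.09

Sum of ASFRs = 0.0150 + 0.0949 + 0.2157 + 0.2067 + 0.0744 + 0.0104 + 0.0005 = 0.6176
TFR = 5 × 0.6176 = 3.088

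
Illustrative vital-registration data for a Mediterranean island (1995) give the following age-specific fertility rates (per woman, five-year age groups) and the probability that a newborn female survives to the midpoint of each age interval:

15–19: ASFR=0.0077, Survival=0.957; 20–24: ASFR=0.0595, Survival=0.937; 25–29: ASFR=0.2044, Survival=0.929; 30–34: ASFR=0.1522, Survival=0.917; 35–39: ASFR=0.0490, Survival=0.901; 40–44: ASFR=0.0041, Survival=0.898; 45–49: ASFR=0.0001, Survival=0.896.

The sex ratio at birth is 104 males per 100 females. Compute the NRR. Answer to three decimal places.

1.080

Proportion female at birth = 100 / (100 + 104) = 0.49020.
Weighting each age-specific rate by interval width and survival:
  15–19: 5 × 0.0077 × 0.957 = 0.03684
  20–24: 5 × 0.0595 × 0.937 = 0.27876
  25–29: 5 × 0.2044 × 0.929 = 0.94944
  30–34: 5 × 0.1522 × 0.917 = 0.69784
  35–39: 5 × 0.0490 × 0.901 = 0.22075
  40–44: 5 × 0.0041 × 0.898 = 0.01841
  45–49: 5 × 0.0001 × 0.896 = 0.00045
Sum = 2.20249
NRR = 0.49020 × 2.20249 = 1.07966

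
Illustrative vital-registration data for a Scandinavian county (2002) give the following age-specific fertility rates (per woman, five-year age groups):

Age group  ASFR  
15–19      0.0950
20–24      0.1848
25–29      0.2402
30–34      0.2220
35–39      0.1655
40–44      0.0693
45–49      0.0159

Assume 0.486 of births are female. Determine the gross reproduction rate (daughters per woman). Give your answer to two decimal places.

Proportion female at birth = 0.486.
Sum of ASFRs = 0.0950 + 0.1848 + 0.2402 + 0.2220 + 0.1655 + 0.0693 + 0.0159 = 0.9927
TFR = 5 × 0.9927 = 4.9635
GRR = 0.486 × 4.9635 = 2.41226

2.41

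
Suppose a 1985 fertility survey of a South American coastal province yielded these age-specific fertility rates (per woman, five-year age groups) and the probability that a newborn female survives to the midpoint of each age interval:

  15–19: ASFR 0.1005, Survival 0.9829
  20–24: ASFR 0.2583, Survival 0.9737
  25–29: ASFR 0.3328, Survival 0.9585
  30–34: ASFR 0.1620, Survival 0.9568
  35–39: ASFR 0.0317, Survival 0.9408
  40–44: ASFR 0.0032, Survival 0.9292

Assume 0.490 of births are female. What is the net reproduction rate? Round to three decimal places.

2.100

Proportion female at birth = 0.490.
Weighting each age-specific rate by interval width and survival:
  15–19: 5 × 0.1005 × 0.9829 = 0.49391
  20–24: 5 × 0.2583 × 0.9737 = 1.25753
  25–29: 5 × 0.3328 × 0.9585 = 1.59494
  30–34: 5 × 0.1620 × 0.9568 = 0.77501
  35–39: 5 × 0.0317 × 0.9408 = 0.14912
  40–44: 5 × 0.0032 × 0.9292 = 0.01487
Sum = 4.28538
NRR = 0.490 × 4.28538 = 2.09984
An NRR exceeding 1 indicates intrinsic growth under these rates.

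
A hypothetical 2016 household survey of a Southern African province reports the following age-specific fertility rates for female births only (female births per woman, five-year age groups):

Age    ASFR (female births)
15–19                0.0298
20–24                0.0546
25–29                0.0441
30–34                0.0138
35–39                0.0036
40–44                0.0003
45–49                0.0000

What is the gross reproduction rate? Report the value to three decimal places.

0.731

Sum of female ASFRs = 0.0298 + 0.0546 + 0.0441 + 0.0138 + 0.0036 + 0.0003 + 0.0000 = 0.1462
GRR = 5 × 0.1462 = 0.731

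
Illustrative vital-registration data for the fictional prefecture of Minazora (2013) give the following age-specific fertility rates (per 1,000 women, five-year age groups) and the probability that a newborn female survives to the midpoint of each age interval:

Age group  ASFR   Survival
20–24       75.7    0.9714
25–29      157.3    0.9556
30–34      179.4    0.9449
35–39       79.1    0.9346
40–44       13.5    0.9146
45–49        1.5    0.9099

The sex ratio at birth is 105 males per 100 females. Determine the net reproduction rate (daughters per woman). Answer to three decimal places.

Proportion female at birth = 100 / (100 + 105) = 0.48780.
Each age group contributes 5 × ASFR × survival:
  20–24: 5 × 75.7/1000 × 0.9714 = 0.36767
  25–29: 5 × 157.3/1000 × 0.9556 = 0.75158
  30–34: 5 × 179.4/1000 × 0.9449 = 0.84758
  35–39: 5 × 79.1/1000 × 0.9346 = 0.36963
  40–44: 5 × 13.5/1000 × 0.9146 = 0.06174
  45–49: 5 × 1.5/1000 × 0.9099 = 0.00682
Sum = 2.40502
NRR = 0.48780 × 2.40502 = 1.17317
NRR > 1, so each generation more than replaces itself.

1.173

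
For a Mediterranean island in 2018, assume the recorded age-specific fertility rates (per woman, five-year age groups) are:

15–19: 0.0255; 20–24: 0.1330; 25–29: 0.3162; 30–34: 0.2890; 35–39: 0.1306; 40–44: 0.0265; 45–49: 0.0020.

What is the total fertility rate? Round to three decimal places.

Sum of ASFRs = 0.0255 + 0.1330 + 0.3162 + 0.2890 + 0.1306 + 0.0265 + 0.0020 = 0.9228
TFR = 5 × 0.9228 = 4.614

4.614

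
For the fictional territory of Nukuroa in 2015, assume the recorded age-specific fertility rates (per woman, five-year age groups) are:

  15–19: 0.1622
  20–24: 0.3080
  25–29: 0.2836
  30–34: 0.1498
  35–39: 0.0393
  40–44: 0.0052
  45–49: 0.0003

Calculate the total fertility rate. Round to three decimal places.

Sum of ASFRs = 0.1622 + 0.3080 + 0.2836 + 0.1498 + 0.0393 + 0.0052 + 0.0003 = 0.9484
TFR = 5 × 0.9484 = 4.742

4.742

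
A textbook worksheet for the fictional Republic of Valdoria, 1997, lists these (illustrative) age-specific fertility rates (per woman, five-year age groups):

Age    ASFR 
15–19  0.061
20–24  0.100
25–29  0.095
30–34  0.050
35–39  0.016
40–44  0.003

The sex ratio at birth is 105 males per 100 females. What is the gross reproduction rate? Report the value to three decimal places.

0.793

Proportion female at birth = 100 / (100 + 105) = 0.48780.
Sum of ASFRs = 0.061 + 0.100 + 0.095 + 0.050 + 0.016 + 0.003 = 0.325
TFR = 5 × 0.325 = 1.625
GRR = 0.48780 × 1.625 = 0.79268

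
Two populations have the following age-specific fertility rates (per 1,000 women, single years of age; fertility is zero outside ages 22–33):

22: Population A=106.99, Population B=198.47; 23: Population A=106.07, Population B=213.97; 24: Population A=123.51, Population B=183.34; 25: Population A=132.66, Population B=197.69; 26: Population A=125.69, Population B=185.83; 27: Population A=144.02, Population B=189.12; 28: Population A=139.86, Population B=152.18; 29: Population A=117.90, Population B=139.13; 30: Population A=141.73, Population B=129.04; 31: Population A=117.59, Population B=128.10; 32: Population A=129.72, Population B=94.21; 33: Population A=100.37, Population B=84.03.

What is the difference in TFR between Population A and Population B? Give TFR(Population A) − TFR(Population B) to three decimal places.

-0.409

Population A:
  Sum of ASFRs = 106.99 + 106.07 + 123.51 + 132.66 + 125.69 + 144.02 + 139.86 + 117.90 + 141.73 + 117.59 + 129.72 + 100.37 = 1486.11
  TFR = 1486.11 / 1000 = 1.48611
Population B:
  Sum of ASFRs = 198.47 + 213.97 + 183.34 + 197.69 + 185.83 + 189.12 + 152.18 + 139.13 + 129.04 + 128.10 + 94.21 + 84.03 = 1895.11
  TFR = 1895.11 / 1000 = 1.89511
Difference = 1.48611 − 1.89511 = -0.409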